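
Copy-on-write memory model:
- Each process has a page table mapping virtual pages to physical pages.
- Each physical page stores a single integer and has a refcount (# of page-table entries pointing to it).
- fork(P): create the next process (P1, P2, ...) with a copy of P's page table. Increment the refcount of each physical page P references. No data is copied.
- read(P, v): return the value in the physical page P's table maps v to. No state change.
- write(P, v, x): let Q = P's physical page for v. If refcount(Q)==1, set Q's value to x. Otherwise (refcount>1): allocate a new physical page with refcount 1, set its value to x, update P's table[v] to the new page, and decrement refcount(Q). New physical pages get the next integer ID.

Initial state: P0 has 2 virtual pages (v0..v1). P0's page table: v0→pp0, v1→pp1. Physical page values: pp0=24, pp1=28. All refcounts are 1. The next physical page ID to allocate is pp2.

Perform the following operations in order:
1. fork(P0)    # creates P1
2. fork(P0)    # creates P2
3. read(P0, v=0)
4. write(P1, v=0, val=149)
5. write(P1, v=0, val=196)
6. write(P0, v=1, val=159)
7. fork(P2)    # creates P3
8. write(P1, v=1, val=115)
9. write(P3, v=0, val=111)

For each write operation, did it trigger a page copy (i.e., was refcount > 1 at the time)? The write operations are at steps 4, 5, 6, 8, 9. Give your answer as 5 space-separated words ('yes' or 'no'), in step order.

Op 1: fork(P0) -> P1. 2 ppages; refcounts: pp0:2 pp1:2
Op 2: fork(P0) -> P2. 2 ppages; refcounts: pp0:3 pp1:3
Op 3: read(P0, v0) -> 24. No state change.
Op 4: write(P1, v0, 149). refcount(pp0)=3>1 -> COPY to pp2. 3 ppages; refcounts: pp0:2 pp1:3 pp2:1
Op 5: write(P1, v0, 196). refcount(pp2)=1 -> write in place. 3 ppages; refcounts: pp0:2 pp1:3 pp2:1
Op 6: write(P0, v1, 159). refcount(pp1)=3>1 -> COPY to pp3. 4 ppages; refcounts: pp0:2 pp1:2 pp2:1 pp3:1
Op 7: fork(P2) -> P3. 4 ppages; refcounts: pp0:3 pp1:3 pp2:1 pp3:1
Op 8: write(P1, v1, 115). refcount(pp1)=3>1 -> COPY to pp4. 5 ppages; refcounts: pp0:3 pp1:2 pp2:1 pp3:1 pp4:1
Op 9: write(P3, v0, 111). refcount(pp0)=3>1 -> COPY to pp5. 6 ppages; refcounts: pp0:2 pp1:2 pp2:1 pp3:1 pp4:1 pp5:1

yes no yes yes yes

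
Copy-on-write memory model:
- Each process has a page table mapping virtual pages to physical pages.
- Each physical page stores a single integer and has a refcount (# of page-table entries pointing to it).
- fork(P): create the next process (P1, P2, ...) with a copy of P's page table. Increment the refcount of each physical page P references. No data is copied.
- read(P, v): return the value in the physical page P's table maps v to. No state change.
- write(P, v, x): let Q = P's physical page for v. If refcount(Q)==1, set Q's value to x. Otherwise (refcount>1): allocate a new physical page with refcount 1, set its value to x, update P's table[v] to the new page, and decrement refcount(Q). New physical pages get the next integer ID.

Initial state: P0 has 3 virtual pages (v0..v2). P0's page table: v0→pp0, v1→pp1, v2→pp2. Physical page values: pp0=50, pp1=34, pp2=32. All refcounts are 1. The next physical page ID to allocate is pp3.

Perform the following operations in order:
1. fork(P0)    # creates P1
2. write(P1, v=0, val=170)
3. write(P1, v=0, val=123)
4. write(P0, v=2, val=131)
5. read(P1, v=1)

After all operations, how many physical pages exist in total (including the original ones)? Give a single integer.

Op 1: fork(P0) -> P1. 3 ppages; refcounts: pp0:2 pp1:2 pp2:2
Op 2: write(P1, v0, 170). refcount(pp0)=2>1 -> COPY to pp3. 4 ppages; refcounts: pp0:1 pp1:2 pp2:2 pp3:1
Op 3: write(P1, v0, 123). refcount(pp3)=1 -> write in place. 4 ppages; refcounts: pp0:1 pp1:2 pp2:2 pp3:1
Op 4: write(P0, v2, 131). refcount(pp2)=2>1 -> COPY to pp4. 5 ppages; refcounts: pp0:1 pp1:2 pp2:1 pp3:1 pp4:1
Op 5: read(P1, v1) -> 34. No state change.

Answer: 5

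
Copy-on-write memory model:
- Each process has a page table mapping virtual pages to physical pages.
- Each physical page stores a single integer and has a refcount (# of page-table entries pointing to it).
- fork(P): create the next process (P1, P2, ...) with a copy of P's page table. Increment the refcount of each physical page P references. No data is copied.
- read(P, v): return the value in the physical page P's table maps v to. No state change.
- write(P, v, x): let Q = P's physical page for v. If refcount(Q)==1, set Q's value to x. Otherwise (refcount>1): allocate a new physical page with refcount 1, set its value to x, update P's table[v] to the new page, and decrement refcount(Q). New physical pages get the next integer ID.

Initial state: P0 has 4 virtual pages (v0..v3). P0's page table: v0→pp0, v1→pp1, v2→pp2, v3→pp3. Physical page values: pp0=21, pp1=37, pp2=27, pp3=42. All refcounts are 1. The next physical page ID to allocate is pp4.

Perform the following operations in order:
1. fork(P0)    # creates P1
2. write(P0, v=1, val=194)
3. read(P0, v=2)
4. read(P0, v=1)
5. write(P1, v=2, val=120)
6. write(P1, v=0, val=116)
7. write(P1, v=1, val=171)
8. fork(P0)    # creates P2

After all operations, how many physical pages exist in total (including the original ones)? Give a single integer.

Op 1: fork(P0) -> P1. 4 ppages; refcounts: pp0:2 pp1:2 pp2:2 pp3:2
Op 2: write(P0, v1, 194). refcount(pp1)=2>1 -> COPY to pp4. 5 ppages; refcounts: pp0:2 pp1:1 pp2:2 pp3:2 pp4:1
Op 3: read(P0, v2) -> 27. No state change.
Op 4: read(P0, v1) -> 194. No state change.
Op 5: write(P1, v2, 120). refcount(pp2)=2>1 -> COPY to pp5. 6 ppages; refcounts: pp0:2 pp1:1 pp2:1 pp3:2 pp4:1 pp5:1
Op 6: write(P1, v0, 116). refcount(pp0)=2>1 -> COPY to pp6. 7 ppages; refcounts: pp0:1 pp1:1 pp2:1 pp3:2 pp4:1 pp5:1 pp6:1
Op 7: write(P1, v1, 171). refcount(pp1)=1 -> write in place. 7 ppages; refcounts: pp0:1 pp1:1 pp2:1 pp3:2 pp4:1 pp5:1 pp6:1
Op 8: fork(P0) -> P2. 7 ppages; refcounts: pp0:2 pp1:1 pp2:2 pp3:3 pp4:2 pp5:1 pp6:1

Answer: 7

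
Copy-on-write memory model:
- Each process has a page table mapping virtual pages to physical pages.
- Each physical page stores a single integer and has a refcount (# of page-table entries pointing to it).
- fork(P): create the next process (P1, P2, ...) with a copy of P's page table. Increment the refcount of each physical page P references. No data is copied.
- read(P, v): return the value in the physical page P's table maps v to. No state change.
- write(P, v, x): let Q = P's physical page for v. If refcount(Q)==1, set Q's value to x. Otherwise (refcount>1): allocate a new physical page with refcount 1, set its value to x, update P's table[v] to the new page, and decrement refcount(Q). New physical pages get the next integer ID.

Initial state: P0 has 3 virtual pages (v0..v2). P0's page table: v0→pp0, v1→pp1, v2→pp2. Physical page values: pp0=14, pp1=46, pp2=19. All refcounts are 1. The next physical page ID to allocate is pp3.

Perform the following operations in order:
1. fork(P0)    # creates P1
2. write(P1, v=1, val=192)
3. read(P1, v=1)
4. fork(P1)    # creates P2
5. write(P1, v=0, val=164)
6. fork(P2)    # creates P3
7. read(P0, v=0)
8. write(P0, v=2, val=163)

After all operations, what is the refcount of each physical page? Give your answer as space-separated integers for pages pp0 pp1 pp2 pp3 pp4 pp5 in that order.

Op 1: fork(P0) -> P1. 3 ppages; refcounts: pp0:2 pp1:2 pp2:2
Op 2: write(P1, v1, 192). refcount(pp1)=2>1 -> COPY to pp3. 4 ppages; refcounts: pp0:2 pp1:1 pp2:2 pp3:1
Op 3: read(P1, v1) -> 192. No state change.
Op 4: fork(P1) -> P2. 4 ppages; refcounts: pp0:3 pp1:1 pp2:3 pp3:2
Op 5: write(P1, v0, 164). refcount(pp0)=3>1 -> COPY to pp4. 5 ppages; refcounts: pp0:2 pp1:1 pp2:3 pp3:2 pp4:1
Op 6: fork(P2) -> P3. 5 ppages; refcounts: pp0:3 pp1:1 pp2:4 pp3:3 pp4:1
Op 7: read(P0, v0) -> 14. No state change.
Op 8: write(P0, v2, 163). refcount(pp2)=4>1 -> COPY to pp5. 6 ppages; refcounts: pp0:3 pp1:1 pp2:3 pp3:3 pp4:1 pp5:1

Answer: 3 1 3 3 1 1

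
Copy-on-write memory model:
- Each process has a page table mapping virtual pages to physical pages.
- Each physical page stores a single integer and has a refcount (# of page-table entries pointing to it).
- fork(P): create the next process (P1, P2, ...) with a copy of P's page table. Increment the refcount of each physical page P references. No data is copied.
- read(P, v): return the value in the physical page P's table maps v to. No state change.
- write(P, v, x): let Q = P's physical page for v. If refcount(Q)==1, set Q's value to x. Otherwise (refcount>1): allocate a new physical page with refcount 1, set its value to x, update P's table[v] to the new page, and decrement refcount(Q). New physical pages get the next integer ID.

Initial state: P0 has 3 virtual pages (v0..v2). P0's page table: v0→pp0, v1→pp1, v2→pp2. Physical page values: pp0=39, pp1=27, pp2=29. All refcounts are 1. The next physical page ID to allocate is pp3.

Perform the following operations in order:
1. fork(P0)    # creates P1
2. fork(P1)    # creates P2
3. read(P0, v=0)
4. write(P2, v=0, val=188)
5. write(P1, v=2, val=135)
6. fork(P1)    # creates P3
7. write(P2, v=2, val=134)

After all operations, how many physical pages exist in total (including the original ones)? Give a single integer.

Op 1: fork(P0) -> P1. 3 ppages; refcounts: pp0:2 pp1:2 pp2:2
Op 2: fork(P1) -> P2. 3 ppages; refcounts: pp0:3 pp1:3 pp2:3
Op 3: read(P0, v0) -> 39. No state change.
Op 4: write(P2, v0, 188). refcount(pp0)=3>1 -> COPY to pp3. 4 ppages; refcounts: pp0:2 pp1:3 pp2:3 pp3:1
Op 5: write(P1, v2, 135). refcount(pp2)=3>1 -> COPY to pp4. 5 ppages; refcounts: pp0:2 pp1:3 pp2:2 pp3:1 pp4:1
Op 6: fork(P1) -> P3. 5 ppages; refcounts: pp0:3 pp1:4 pp2:2 pp3:1 pp4:2
Op 7: write(P2, v2, 134). refcount(pp2)=2>1 -> COPY to pp5. 6 ppages; refcounts: pp0:3 pp1:4 pp2:1 pp3:1 pp4:2 pp5:1

Answer: 6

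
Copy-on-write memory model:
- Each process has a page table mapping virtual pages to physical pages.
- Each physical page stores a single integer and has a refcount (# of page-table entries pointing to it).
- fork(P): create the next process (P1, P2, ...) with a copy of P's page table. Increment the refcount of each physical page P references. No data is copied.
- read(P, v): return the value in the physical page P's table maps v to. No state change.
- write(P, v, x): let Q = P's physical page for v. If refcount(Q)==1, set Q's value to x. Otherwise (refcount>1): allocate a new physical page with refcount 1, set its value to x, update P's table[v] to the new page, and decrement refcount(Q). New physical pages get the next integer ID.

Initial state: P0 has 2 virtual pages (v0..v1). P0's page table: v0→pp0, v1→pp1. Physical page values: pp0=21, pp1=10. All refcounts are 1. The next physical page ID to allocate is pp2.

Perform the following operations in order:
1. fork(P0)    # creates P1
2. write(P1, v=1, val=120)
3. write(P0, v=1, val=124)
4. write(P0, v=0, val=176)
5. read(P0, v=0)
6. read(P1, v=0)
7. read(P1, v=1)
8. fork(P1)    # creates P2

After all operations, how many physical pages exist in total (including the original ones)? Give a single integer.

Op 1: fork(P0) -> P1. 2 ppages; refcounts: pp0:2 pp1:2
Op 2: write(P1, v1, 120). refcount(pp1)=2>1 -> COPY to pp2. 3 ppages; refcounts: pp0:2 pp1:1 pp2:1
Op 3: write(P0, v1, 124). refcount(pp1)=1 -> write in place. 3 ppages; refcounts: pp0:2 pp1:1 pp2:1
Op 4: write(P0, v0, 176). refcount(pp0)=2>1 -> COPY to pp3. 4 ppages; refcounts: pp0:1 pp1:1 pp2:1 pp3:1
Op 5: read(P0, v0) -> 176. No state change.
Op 6: read(P1, v0) -> 21. No state change.
Op 7: read(P1, v1) -> 120. No state change.
Op 8: fork(P1) -> P2. 4 ppages; refcounts: pp0:2 pp1:1 pp2:2 pp3:1

Answer: 4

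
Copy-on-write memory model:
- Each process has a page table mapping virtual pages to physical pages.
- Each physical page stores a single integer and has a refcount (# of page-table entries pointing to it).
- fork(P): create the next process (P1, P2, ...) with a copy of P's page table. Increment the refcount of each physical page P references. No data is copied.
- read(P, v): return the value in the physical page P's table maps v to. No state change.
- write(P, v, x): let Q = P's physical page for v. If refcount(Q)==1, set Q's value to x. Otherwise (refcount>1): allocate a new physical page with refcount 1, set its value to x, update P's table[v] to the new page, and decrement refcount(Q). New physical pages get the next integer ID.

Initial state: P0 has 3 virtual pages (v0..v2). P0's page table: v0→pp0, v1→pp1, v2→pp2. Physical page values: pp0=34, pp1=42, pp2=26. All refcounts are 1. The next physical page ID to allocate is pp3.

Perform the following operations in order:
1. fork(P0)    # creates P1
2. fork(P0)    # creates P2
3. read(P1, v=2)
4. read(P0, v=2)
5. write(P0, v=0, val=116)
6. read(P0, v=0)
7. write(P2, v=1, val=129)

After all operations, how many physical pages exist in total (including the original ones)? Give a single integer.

Answer: 5

Derivation:
Op 1: fork(P0) -> P1. 3 ppages; refcounts: pp0:2 pp1:2 pp2:2
Op 2: fork(P0) -> P2. 3 ppages; refcounts: pp0:3 pp1:3 pp2:3
Op 3: read(P1, v2) -> 26. No state change.
Op 4: read(P0, v2) -> 26. No state change.
Op 5: write(P0, v0, 116). refcount(pp0)=3>1 -> COPY to pp3. 4 ppages; refcounts: pp0:2 pp1:3 pp2:3 pp3:1
Op 6: read(P0, v0) -> 116. No state change.
Op 7: write(P2, v1, 129). refcount(pp1)=3>1 -> COPY to pp4. 5 ppages; refcounts: pp0:2 pp1:2 pp2:3 pp3:1 pp4:1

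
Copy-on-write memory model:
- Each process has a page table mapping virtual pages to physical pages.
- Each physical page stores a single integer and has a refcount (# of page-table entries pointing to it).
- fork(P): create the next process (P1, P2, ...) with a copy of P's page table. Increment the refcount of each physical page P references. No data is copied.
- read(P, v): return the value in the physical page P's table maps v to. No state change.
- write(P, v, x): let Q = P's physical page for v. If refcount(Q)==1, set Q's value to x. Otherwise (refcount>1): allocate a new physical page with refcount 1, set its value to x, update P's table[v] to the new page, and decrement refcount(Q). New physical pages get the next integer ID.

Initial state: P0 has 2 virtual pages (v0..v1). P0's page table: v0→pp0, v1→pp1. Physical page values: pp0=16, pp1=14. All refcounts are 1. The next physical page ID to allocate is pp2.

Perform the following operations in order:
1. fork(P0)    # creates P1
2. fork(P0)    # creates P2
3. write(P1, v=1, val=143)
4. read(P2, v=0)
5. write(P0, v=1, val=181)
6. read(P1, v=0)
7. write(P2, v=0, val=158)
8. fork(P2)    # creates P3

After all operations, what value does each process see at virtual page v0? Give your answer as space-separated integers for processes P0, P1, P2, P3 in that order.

Op 1: fork(P0) -> P1. 2 ppages; refcounts: pp0:2 pp1:2
Op 2: fork(P0) -> P2. 2 ppages; refcounts: pp0:3 pp1:3
Op 3: write(P1, v1, 143). refcount(pp1)=3>1 -> COPY to pp2. 3 ppages; refcounts: pp0:3 pp1:2 pp2:1
Op 4: read(P2, v0) -> 16. No state change.
Op 5: write(P0, v1, 181). refcount(pp1)=2>1 -> COPY to pp3. 4 ppages; refcounts: pp0:3 pp1:1 pp2:1 pp3:1
Op 6: read(P1, v0) -> 16. No state change.
Op 7: write(P2, v0, 158). refcount(pp0)=3>1 -> COPY to pp4. 5 ppages; refcounts: pp0:2 pp1:1 pp2:1 pp3:1 pp4:1
Op 8: fork(P2) -> P3. 5 ppages; refcounts: pp0:2 pp1:2 pp2:1 pp3:1 pp4:2
P0: v0 -> pp0 = 16
P1: v0 -> pp0 = 16
P2: v0 -> pp4 = 158
P3: v0 -> pp4 = 158

Answer: 16 16 158 158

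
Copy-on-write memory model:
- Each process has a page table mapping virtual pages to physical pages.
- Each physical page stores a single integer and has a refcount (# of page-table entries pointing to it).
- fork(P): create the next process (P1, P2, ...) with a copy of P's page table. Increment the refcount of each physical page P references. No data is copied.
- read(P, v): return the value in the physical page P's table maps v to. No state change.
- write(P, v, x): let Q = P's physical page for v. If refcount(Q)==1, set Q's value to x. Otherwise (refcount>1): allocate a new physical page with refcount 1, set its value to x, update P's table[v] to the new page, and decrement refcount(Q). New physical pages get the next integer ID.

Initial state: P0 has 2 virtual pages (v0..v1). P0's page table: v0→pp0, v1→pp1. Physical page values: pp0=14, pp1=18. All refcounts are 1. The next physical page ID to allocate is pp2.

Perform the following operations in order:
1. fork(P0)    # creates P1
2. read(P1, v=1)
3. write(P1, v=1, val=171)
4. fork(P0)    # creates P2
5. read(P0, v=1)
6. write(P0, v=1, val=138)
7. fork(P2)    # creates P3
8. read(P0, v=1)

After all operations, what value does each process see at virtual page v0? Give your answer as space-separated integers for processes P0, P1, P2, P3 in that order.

Op 1: fork(P0) -> P1. 2 ppages; refcounts: pp0:2 pp1:2
Op 2: read(P1, v1) -> 18. No state change.
Op 3: write(P1, v1, 171). refcount(pp1)=2>1 -> COPY to pp2. 3 ppages; refcounts: pp0:2 pp1:1 pp2:1
Op 4: fork(P0) -> P2. 3 ppages; refcounts: pp0:3 pp1:2 pp2:1
Op 5: read(P0, v1) -> 18. No state change.
Op 6: write(P0, v1, 138). refcount(pp1)=2>1 -> COPY to pp3. 4 ppages; refcounts: pp0:3 pp1:1 pp2:1 pp3:1
Op 7: fork(P2) -> P3. 4 ppages; refcounts: pp0:4 pp1:2 pp2:1 pp3:1
Op 8: read(P0, v1) -> 138. No state change.
P0: v0 -> pp0 = 14
P1: v0 -> pp0 = 14
P2: v0 -> pp0 = 14
P3: v0 -> pp0 = 14

Answer: 14 14 14 14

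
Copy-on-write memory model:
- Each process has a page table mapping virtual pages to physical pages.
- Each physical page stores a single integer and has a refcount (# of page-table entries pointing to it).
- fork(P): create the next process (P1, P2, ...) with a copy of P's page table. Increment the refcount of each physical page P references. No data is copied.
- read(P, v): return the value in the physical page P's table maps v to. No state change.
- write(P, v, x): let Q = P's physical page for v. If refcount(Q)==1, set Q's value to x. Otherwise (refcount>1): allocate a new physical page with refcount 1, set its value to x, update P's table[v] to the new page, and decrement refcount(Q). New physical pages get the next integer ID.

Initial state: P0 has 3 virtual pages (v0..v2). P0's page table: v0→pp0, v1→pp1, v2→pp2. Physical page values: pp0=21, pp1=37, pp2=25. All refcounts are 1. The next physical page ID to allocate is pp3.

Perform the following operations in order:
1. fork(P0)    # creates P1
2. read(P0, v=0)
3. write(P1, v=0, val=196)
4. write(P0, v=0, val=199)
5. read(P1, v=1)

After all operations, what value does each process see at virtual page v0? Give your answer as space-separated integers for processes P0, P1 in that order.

Answer: 199 196

Derivation:
Op 1: fork(P0) -> P1. 3 ppages; refcounts: pp0:2 pp1:2 pp2:2
Op 2: read(P0, v0) -> 21. No state change.
Op 3: write(P1, v0, 196). refcount(pp0)=2>1 -> COPY to pp3. 4 ppages; refcounts: pp0:1 pp1:2 pp2:2 pp3:1
Op 4: write(P0, v0, 199). refcount(pp0)=1 -> write in place. 4 ppages; refcounts: pp0:1 pp1:2 pp2:2 pp3:1
Op 5: read(P1, v1) -> 37. No state change.
P0: v0 -> pp0 = 199
P1: v0 -> pp3 = 196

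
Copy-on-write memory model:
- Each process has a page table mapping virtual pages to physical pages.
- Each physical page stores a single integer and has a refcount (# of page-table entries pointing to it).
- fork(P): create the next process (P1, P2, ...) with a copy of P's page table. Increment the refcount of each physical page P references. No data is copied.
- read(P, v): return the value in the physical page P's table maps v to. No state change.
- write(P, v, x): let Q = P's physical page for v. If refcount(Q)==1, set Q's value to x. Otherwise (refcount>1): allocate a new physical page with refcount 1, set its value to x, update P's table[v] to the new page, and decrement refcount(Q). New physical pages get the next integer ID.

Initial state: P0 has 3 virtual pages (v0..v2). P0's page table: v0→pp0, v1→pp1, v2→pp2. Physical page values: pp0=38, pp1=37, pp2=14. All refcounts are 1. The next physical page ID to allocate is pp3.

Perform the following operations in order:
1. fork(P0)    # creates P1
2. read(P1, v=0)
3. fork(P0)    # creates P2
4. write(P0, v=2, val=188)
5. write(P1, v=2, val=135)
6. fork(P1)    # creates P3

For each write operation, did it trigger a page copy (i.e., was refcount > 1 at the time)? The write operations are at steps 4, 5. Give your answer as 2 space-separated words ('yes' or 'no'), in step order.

Op 1: fork(P0) -> P1. 3 ppages; refcounts: pp0:2 pp1:2 pp2:2
Op 2: read(P1, v0) -> 38. No state change.
Op 3: fork(P0) -> P2. 3 ppages; refcounts: pp0:3 pp1:3 pp2:3
Op 4: write(P0, v2, 188). refcount(pp2)=3>1 -> COPY to pp3. 4 ppages; refcounts: pp0:3 pp1:3 pp2:2 pp3:1
Op 5: write(P1, v2, 135). refcount(pp2)=2>1 -> COPY to pp4. 5 ppages; refcounts: pp0:3 pp1:3 pp2:1 pp3:1 pp4:1
Op 6: fork(P1) -> P3. 5 ppages; refcounts: pp0:4 pp1:4 pp2:1 pp3:1 pp4:2

yes yes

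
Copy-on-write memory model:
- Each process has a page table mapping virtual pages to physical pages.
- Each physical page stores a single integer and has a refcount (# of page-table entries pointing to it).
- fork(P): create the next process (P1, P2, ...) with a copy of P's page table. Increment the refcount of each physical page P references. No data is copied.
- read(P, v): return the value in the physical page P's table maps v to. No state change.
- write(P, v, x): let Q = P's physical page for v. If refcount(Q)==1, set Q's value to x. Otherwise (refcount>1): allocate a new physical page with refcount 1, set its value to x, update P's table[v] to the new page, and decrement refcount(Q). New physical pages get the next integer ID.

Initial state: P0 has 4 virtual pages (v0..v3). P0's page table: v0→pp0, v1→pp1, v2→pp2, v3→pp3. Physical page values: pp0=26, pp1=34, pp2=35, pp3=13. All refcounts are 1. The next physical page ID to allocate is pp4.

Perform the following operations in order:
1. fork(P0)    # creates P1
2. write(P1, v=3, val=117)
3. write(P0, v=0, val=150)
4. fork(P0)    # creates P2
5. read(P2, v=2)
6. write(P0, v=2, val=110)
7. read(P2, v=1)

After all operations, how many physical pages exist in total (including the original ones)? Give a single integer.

Answer: 7

Derivation:
Op 1: fork(P0) -> P1. 4 ppages; refcounts: pp0:2 pp1:2 pp2:2 pp3:2
Op 2: write(P1, v3, 117). refcount(pp3)=2>1 -> COPY to pp4. 5 ppages; refcounts: pp0:2 pp1:2 pp2:2 pp3:1 pp4:1
Op 3: write(P0, v0, 150). refcount(pp0)=2>1 -> COPY to pp5. 6 ppages; refcounts: pp0:1 pp1:2 pp2:2 pp3:1 pp4:1 pp5:1
Op 4: fork(P0) -> P2. 6 ppages; refcounts: pp0:1 pp1:3 pp2:3 pp3:2 pp4:1 pp5:2
Op 5: read(P2, v2) -> 35. No state change.
Op 6: write(P0, v2, 110). refcount(pp2)=3>1 -> COPY to pp6. 7 ppages; refcounts: pp0:1 pp1:3 pp2:2 pp3:2 pp4:1 pp5:2 pp6:1
Op 7: read(P2, v1) -> 34. No state change.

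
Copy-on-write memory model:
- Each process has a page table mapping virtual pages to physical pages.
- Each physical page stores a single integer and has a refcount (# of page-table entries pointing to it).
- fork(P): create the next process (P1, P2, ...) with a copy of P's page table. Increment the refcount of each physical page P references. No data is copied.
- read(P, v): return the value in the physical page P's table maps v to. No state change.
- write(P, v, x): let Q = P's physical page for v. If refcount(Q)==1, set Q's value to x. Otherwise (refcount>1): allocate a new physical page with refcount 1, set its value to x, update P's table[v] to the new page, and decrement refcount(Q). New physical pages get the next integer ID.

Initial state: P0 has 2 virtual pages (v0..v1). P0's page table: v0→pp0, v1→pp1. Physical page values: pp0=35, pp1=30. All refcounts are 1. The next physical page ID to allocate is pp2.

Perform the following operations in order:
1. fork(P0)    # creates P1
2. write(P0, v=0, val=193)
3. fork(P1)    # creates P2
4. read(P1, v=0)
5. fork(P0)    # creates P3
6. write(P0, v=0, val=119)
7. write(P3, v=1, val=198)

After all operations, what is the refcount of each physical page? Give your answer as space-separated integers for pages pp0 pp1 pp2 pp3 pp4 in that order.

Op 1: fork(P0) -> P1. 2 ppages; refcounts: pp0:2 pp1:2
Op 2: write(P0, v0, 193). refcount(pp0)=2>1 -> COPY to pp2. 3 ppages; refcounts: pp0:1 pp1:2 pp2:1
Op 3: fork(P1) -> P2. 3 ppages; refcounts: pp0:2 pp1:3 pp2:1
Op 4: read(P1, v0) -> 35. No state change.
Op 5: fork(P0) -> P3. 3 ppages; refcounts: pp0:2 pp1:4 pp2:2
Op 6: write(P0, v0, 119). refcount(pp2)=2>1 -> COPY to pp3. 4 ppages; refcounts: pp0:2 pp1:4 pp2:1 pp3:1
Op 7: write(P3, v1, 198). refcount(pp1)=4>1 -> COPY to pp4. 5 ppages; refcounts: pp0:2 pp1:3 pp2:1 pp3:1 pp4:1

Answer: 2 3 1 1 1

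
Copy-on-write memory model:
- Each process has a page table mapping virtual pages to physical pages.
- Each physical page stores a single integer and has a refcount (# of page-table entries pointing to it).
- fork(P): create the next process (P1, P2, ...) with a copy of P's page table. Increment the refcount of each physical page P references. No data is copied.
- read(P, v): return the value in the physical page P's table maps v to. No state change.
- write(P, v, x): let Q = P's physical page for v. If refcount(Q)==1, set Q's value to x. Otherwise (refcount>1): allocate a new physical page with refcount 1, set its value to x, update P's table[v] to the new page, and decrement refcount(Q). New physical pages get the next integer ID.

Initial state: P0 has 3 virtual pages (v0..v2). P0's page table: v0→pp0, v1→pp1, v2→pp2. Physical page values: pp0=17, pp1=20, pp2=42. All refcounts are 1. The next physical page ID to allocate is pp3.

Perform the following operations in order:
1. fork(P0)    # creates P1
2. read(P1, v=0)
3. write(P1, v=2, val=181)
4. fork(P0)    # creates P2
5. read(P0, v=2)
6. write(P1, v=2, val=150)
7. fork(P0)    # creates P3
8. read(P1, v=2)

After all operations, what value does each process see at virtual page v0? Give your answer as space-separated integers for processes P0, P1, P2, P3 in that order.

Op 1: fork(P0) -> P1. 3 ppages; refcounts: pp0:2 pp1:2 pp2:2
Op 2: read(P1, v0) -> 17. No state change.
Op 3: write(P1, v2, 181). refcount(pp2)=2>1 -> COPY to pp3. 4 ppages; refcounts: pp0:2 pp1:2 pp2:1 pp3:1
Op 4: fork(P0) -> P2. 4 ppages; refcounts: pp0:3 pp1:3 pp2:2 pp3:1
Op 5: read(P0, v2) -> 42. No state change.
Op 6: write(P1, v2, 150). refcount(pp3)=1 -> write in place. 4 ppages; refcounts: pp0:3 pp1:3 pp2:2 pp3:1
Op 7: fork(P0) -> P3. 4 ppages; refcounts: pp0:4 pp1:4 pp2:3 pp3:1
Op 8: read(P1, v2) -> 150. No state change.
P0: v0 -> pp0 = 17
P1: v0 -> pp0 = 17
P2: v0 -> pp0 = 17
P3: v0 -> pp0 = 17

Answer: 17 17 17 17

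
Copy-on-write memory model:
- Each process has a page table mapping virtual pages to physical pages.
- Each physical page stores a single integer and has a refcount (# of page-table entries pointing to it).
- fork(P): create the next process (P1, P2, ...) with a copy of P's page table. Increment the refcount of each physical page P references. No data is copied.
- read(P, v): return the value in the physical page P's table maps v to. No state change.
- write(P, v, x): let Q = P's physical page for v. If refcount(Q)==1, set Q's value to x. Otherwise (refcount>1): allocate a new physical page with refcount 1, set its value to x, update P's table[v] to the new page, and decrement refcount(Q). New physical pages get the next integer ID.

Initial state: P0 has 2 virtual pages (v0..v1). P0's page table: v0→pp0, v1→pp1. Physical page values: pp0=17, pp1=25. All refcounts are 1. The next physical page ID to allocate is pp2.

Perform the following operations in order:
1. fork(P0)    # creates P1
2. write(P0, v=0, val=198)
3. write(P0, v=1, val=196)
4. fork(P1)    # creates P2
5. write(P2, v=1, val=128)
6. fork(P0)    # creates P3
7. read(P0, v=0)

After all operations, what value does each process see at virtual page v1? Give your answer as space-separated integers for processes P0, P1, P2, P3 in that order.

Answer: 196 25 128 196

Derivation:
Op 1: fork(P0) -> P1. 2 ppages; refcounts: pp0:2 pp1:2
Op 2: write(P0, v0, 198). refcount(pp0)=2>1 -> COPY to pp2. 3 ppages; refcounts: pp0:1 pp1:2 pp2:1
Op 3: write(P0, v1, 196). refcount(pp1)=2>1 -> COPY to pp3. 4 ppages; refcounts: pp0:1 pp1:1 pp2:1 pp3:1
Op 4: fork(P1) -> P2. 4 ppages; refcounts: pp0:2 pp1:2 pp2:1 pp3:1
Op 5: write(P2, v1, 128). refcount(pp1)=2>1 -> COPY to pp4. 5 ppages; refcounts: pp0:2 pp1:1 pp2:1 pp3:1 pp4:1
Op 6: fork(P0) -> P3. 5 ppages; refcounts: pp0:2 pp1:1 pp2:2 pp3:2 pp4:1
Op 7: read(P0, v0) -> 198. No state change.
P0: v1 -> pp3 = 196
P1: v1 -> pp1 = 25
P2: v1 -> pp4 = 128
P3: v1 -> pp3 = 196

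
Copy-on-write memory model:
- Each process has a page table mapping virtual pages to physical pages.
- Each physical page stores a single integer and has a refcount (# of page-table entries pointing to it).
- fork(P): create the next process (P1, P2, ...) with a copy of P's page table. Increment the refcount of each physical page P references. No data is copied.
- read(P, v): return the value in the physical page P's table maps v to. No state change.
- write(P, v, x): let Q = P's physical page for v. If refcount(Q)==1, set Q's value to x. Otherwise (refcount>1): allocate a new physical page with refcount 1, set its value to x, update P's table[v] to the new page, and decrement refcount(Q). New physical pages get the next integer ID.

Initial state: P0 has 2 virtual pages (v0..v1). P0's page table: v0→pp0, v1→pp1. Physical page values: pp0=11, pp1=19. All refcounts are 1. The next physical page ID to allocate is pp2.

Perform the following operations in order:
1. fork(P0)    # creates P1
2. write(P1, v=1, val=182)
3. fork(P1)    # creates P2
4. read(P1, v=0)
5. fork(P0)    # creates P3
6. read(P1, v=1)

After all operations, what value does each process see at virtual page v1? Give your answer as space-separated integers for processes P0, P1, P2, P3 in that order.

Answer: 19 182 182 19

Derivation:
Op 1: fork(P0) -> P1. 2 ppages; refcounts: pp0:2 pp1:2
Op 2: write(P1, v1, 182). refcount(pp1)=2>1 -> COPY to pp2. 3 ppages; refcounts: pp0:2 pp1:1 pp2:1
Op 3: fork(P1) -> P2. 3 ppages; refcounts: pp0:3 pp1:1 pp2:2
Op 4: read(P1, v0) -> 11. No state change.
Op 5: fork(P0) -> P3. 3 ppages; refcounts: pp0:4 pp1:2 pp2:2
Op 6: read(P1, v1) -> 182. No state change.
P0: v1 -> pp1 = 19
P1: v1 -> pp2 = 182
P2: v1 -> pp2 = 182
P3: v1 -> pp1 = 19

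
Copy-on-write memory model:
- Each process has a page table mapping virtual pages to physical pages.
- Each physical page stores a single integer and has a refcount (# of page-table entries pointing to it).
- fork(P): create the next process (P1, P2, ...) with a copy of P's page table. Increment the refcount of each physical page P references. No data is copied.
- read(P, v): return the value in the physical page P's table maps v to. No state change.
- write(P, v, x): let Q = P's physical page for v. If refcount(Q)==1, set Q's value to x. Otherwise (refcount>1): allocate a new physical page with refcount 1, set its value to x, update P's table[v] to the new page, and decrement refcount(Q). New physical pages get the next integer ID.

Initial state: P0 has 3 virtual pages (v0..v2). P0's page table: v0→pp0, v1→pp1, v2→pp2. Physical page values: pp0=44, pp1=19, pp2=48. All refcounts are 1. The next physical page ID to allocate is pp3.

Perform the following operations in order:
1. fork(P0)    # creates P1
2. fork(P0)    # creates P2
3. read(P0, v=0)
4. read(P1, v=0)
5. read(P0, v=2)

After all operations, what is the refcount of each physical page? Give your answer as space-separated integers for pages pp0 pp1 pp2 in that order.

Op 1: fork(P0) -> P1. 3 ppages; refcounts: pp0:2 pp1:2 pp2:2
Op 2: fork(P0) -> P2. 3 ppages; refcounts: pp0:3 pp1:3 pp2:3
Op 3: read(P0, v0) -> 44. No state change.
Op 4: read(P1, v0) -> 44. No state change.
Op 5: read(P0, v2) -> 48. No state change.

Answer: 3 3 3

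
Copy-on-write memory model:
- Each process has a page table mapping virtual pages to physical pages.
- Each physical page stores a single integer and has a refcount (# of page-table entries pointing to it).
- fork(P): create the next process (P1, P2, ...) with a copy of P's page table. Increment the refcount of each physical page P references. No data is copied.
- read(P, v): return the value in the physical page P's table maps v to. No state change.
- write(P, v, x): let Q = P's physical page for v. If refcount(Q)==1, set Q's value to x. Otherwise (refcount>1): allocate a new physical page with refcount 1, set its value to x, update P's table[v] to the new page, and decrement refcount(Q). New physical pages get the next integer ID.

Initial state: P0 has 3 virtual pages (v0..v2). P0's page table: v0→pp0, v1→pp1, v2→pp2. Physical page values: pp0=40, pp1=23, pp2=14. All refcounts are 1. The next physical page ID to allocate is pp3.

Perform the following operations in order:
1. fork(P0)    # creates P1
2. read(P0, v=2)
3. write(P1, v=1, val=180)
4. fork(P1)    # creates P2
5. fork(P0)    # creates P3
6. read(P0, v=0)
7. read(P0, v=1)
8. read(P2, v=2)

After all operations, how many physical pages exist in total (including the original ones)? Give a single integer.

Answer: 4

Derivation:
Op 1: fork(P0) -> P1. 3 ppages; refcounts: pp0:2 pp1:2 pp2:2
Op 2: read(P0, v2) -> 14. No state change.
Op 3: write(P1, v1, 180). refcount(pp1)=2>1 -> COPY to pp3. 4 ppages; refcounts: pp0:2 pp1:1 pp2:2 pp3:1
Op 4: fork(P1) -> P2. 4 ppages; refcounts: pp0:3 pp1:1 pp2:3 pp3:2
Op 5: fork(P0) -> P3. 4 ppages; refcounts: pp0:4 pp1:2 pp2:4 pp3:2
Op 6: read(P0, v0) -> 40. No state change.
Op 7: read(P0, v1) -> 23. No state change.
Op 8: read(P2, v2) -> 14. No state change.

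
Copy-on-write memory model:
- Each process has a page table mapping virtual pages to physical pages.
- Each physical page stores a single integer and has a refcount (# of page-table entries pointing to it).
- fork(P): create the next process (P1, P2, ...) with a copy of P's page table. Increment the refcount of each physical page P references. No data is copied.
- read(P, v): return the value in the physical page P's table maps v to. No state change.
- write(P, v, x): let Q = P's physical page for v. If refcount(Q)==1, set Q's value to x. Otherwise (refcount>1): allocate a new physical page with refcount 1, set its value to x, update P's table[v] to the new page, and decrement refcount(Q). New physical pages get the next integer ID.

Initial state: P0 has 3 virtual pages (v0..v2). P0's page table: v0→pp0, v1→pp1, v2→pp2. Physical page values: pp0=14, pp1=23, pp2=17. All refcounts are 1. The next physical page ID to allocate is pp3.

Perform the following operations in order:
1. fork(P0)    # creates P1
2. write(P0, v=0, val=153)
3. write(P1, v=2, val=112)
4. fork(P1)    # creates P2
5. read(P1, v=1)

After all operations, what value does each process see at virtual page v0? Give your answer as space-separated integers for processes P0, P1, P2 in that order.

Op 1: fork(P0) -> P1. 3 ppages; refcounts: pp0:2 pp1:2 pp2:2
Op 2: write(P0, v0, 153). refcount(pp0)=2>1 -> COPY to pp3. 4 ppages; refcounts: pp0:1 pp1:2 pp2:2 pp3:1
Op 3: write(P1, v2, 112). refcount(pp2)=2>1 -> COPY to pp4. 5 ppages; refcounts: pp0:1 pp1:2 pp2:1 pp3:1 pp4:1
Op 4: fork(P1) -> P2. 5 ppages; refcounts: pp0:2 pp1:3 pp2:1 pp3:1 pp4:2
Op 5: read(P1, v1) -> 23. No state change.
P0: v0 -> pp3 = 153
P1: v0 -> pp0 = 14
P2: v0 -> pp0 = 14

Answer: 153 14 14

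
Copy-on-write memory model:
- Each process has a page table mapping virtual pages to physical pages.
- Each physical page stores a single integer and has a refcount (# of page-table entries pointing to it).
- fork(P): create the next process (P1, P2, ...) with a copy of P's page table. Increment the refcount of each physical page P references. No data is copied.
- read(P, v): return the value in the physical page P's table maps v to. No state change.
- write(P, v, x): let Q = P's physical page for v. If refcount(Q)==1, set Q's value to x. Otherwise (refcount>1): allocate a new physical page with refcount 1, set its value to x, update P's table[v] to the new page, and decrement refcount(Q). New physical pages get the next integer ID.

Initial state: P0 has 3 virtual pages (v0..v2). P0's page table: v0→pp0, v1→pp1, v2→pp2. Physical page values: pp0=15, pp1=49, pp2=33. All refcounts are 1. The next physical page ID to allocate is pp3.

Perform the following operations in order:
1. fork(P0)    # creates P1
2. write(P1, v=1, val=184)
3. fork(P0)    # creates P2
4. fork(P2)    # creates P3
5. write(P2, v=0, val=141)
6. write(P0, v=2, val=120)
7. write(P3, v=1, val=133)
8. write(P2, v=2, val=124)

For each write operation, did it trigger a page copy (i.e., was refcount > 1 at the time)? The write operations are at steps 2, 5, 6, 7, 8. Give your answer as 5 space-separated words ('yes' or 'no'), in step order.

Op 1: fork(P0) -> P1. 3 ppages; refcounts: pp0:2 pp1:2 pp2:2
Op 2: write(P1, v1, 184). refcount(pp1)=2>1 -> COPY to pp3. 4 ppages; refcounts: pp0:2 pp1:1 pp2:2 pp3:1
Op 3: fork(P0) -> P2. 4 ppages; refcounts: pp0:3 pp1:2 pp2:3 pp3:1
Op 4: fork(P2) -> P3. 4 ppages; refcounts: pp0:4 pp1:3 pp2:4 pp3:1
Op 5: write(P2, v0, 141). refcount(pp0)=4>1 -> COPY to pp4. 5 ppages; refcounts: pp0:3 pp1:3 pp2:4 pp3:1 pp4:1
Op 6: write(P0, v2, 120). refcount(pp2)=4>1 -> COPY to pp5. 6 ppages; refcounts: pp0:3 pp1:3 pp2:3 pp3:1 pp4:1 pp5:1
Op 7: write(P3, v1, 133). refcount(pp1)=3>1 -> COPY to pp6. 7 ppages; refcounts: pp0:3 pp1:2 pp2:3 pp3:1 pp4:1 pp5:1 pp6:1
Op 8: write(P2, v2, 124). refcount(pp2)=3>1 -> COPY to pp7. 8 ppages; refcounts: pp0:3 pp1:2 pp2:2 pp3:1 pp4:1 pp5:1 pp6:1 pp7:1

yes yes yes yes yes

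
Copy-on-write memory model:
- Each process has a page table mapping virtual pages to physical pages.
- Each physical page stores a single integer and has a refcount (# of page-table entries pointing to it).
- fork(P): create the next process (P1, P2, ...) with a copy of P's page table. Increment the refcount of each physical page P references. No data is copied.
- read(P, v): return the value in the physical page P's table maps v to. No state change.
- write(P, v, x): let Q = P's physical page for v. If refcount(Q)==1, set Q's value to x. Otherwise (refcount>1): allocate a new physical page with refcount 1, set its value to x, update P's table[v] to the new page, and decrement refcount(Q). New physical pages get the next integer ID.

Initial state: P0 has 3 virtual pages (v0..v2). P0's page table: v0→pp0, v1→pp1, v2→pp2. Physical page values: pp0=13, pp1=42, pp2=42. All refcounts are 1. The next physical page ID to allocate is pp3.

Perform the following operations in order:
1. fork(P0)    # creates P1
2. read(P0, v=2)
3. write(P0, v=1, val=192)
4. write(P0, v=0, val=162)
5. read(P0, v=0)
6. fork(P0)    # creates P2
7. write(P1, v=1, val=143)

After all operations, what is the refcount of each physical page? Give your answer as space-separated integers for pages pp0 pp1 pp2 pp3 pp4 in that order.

Op 1: fork(P0) -> P1. 3 ppages; refcounts: pp0:2 pp1:2 pp2:2
Op 2: read(P0, v2) -> 42. No state change.
Op 3: write(P0, v1, 192). refcount(pp1)=2>1 -> COPY to pp3. 4 ppages; refcounts: pp0:2 pp1:1 pp2:2 pp3:1
Op 4: write(P0, v0, 162). refcount(pp0)=2>1 -> COPY to pp4. 5 ppages; refcounts: pp0:1 pp1:1 pp2:2 pp3:1 pp4:1
Op 5: read(P0, v0) -> 162. No state change.
Op 6: fork(P0) -> P2. 5 ppages; refcounts: pp0:1 pp1:1 pp2:3 pp3:2 pp4:2
Op 7: write(P1, v1, 143). refcount(pp1)=1 -> write in place. 5 ppages; refcounts: pp0:1 pp1:1 pp2:3 pp3:2 pp4:2

Answer: 1 1 3 2 2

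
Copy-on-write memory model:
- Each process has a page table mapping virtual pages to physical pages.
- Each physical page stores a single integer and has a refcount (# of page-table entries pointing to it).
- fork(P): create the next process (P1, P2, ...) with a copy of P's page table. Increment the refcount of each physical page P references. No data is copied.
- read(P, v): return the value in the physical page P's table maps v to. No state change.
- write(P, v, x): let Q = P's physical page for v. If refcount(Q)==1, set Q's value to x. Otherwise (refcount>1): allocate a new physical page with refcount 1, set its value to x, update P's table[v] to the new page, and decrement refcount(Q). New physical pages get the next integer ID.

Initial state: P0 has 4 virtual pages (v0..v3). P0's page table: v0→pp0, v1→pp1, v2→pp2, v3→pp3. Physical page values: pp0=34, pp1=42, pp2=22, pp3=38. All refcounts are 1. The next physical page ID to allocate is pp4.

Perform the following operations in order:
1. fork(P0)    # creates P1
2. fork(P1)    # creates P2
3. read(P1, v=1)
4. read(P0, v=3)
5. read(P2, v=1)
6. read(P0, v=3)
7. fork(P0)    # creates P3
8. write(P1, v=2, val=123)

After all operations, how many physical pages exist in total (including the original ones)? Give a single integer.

Answer: 5

Derivation:
Op 1: fork(P0) -> P1. 4 ppages; refcounts: pp0:2 pp1:2 pp2:2 pp3:2
Op 2: fork(P1) -> P2. 4 ppages; refcounts: pp0:3 pp1:3 pp2:3 pp3:3
Op 3: read(P1, v1) -> 42. No state change.
Op 4: read(P0, v3) -> 38. No state change.
Op 5: read(P2, v1) -> 42. No state change.
Op 6: read(P0, v3) -> 38. No state change.
Op 7: fork(P0) -> P3. 4 ppages; refcounts: pp0:4 pp1:4 pp2:4 pp3:4
Op 8: write(P1, v2, 123). refcount(pp2)=4>1 -> COPY to pp4. 5 ppages; refcounts: pp0:4 pp1:4 pp2:3 pp3:4 pp4:1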